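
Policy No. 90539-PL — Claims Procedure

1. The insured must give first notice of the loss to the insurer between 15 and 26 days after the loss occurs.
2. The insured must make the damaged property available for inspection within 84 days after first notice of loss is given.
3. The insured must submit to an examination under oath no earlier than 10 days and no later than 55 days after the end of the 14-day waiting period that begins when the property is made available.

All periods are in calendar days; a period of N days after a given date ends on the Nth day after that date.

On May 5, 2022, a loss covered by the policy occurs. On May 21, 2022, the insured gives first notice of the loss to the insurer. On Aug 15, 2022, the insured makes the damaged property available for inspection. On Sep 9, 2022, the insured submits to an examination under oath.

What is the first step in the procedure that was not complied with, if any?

Step 1 — 15 and 26 days from May 5, 2022 (when the loss occurs) are May 20, 2022 and May 31, 2022 respectively; done May 21, 2022 — within the window.
Step 2 — counting 84 days from May 21, 2022 (when first notice of loss is given) gives a deadline of Aug 13, 2022; not done until Aug 15, 2022, 2 days after the deadline.
That is the first point of non-compliance.

Step 2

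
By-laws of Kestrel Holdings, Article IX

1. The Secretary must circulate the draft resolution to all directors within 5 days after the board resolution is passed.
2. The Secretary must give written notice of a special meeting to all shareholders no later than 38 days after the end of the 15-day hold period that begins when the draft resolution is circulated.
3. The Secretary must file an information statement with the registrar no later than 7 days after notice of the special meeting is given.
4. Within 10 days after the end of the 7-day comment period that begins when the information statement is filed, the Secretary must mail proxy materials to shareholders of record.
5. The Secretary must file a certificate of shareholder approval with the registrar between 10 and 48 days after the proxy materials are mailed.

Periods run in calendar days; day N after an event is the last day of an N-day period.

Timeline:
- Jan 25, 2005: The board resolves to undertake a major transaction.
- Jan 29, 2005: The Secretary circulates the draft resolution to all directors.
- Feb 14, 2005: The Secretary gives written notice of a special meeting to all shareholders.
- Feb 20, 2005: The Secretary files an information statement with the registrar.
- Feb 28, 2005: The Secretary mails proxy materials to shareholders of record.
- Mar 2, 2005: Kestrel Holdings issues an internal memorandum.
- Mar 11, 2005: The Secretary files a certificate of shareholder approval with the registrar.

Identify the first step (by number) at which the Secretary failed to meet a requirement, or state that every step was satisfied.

Step 1 — counting 5 days from Jan 25, 2005 (when the board resolution is passed) gives a deadline of Jan 30, 2005; Jan 29, 2005 is within that limit.
Step 2 — counting 38 days from Feb 13, 2005 (end of the 15-day hold period, which began when the draft resolution is circulated on Jan 29, 2005) gives a deadline of Mar 23, 2005; completed Feb 14, 2005, before the deadline.
Step 3 — counting 7 days from Feb 14, 2005 (when notice of the special meeting is given) gives a deadline of Feb 21, 2005; Feb 20, 2005 is within that limit.
Step 4 — counting 10 days from Feb 27, 2005 (end of the 7-day comment period, which began when the information statement is filed on Feb 20, 2005) gives a deadline of Mar 9, 2005; completed Feb 28, 2005, before the deadline.
Step 5 — 10 and 48 days from Feb 28, 2005 (when the proxy materials are mailed) are Mar 10, 2005 and Apr 17, 2005 respectively; done Mar 11, 2005, which is between those dates.

None — every step was satisfied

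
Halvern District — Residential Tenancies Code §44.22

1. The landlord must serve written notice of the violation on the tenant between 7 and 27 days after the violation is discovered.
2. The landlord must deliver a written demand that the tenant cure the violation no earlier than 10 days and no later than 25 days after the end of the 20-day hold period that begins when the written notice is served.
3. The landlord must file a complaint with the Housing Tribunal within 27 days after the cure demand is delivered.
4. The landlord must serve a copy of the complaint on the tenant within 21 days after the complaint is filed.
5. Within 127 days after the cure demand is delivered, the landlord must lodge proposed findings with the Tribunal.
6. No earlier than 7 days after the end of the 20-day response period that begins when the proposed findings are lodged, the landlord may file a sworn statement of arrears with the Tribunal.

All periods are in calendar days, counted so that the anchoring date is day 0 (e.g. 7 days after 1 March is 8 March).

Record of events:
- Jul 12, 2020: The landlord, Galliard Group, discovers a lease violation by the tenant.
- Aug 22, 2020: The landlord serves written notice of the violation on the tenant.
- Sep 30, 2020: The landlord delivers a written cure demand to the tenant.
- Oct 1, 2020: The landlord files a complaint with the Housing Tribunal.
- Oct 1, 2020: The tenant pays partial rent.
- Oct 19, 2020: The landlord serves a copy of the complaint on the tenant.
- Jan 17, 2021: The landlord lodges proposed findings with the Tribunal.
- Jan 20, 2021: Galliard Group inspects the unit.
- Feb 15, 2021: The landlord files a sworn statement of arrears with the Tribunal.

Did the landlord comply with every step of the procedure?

No

(1) the permitted window runs from Jul 12, 2020 + 7 = Jul 19, 2020 to Jul 12, 2020 + 27 = Aug 8, 2020; done Aug 22, 2020 — 14 days after the window closed.
The procedure was therefore not followed at step 1.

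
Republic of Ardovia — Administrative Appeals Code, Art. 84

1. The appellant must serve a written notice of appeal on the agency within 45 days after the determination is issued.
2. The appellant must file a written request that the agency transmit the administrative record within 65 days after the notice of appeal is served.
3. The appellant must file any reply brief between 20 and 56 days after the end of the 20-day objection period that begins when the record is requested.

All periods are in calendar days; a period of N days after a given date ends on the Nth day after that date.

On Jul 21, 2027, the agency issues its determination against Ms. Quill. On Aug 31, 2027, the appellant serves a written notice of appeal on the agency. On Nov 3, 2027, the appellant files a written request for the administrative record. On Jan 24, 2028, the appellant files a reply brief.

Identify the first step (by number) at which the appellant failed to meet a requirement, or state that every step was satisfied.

Step 3

Step 1: 45 days after Jul 21, 2027 (when the determination is issued) is Sep 4, 2027; done Aug 31, 2027 — timely.
Step 2: 65 days after Aug 31, 2027 (when the notice of appeal is served) is Nov 4, 2027; done Nov 3, 2027 — timely.
Step 3: the window is 20–56 days after Nov 23, 2027 (end of the 20-day objection period, which began when the record is requested on Nov 3, 2027), so Dec 13, 2027 through Jan 18, 2028; done Jan 24, 2028 — 6 days after the window closed.
The analysis stops there.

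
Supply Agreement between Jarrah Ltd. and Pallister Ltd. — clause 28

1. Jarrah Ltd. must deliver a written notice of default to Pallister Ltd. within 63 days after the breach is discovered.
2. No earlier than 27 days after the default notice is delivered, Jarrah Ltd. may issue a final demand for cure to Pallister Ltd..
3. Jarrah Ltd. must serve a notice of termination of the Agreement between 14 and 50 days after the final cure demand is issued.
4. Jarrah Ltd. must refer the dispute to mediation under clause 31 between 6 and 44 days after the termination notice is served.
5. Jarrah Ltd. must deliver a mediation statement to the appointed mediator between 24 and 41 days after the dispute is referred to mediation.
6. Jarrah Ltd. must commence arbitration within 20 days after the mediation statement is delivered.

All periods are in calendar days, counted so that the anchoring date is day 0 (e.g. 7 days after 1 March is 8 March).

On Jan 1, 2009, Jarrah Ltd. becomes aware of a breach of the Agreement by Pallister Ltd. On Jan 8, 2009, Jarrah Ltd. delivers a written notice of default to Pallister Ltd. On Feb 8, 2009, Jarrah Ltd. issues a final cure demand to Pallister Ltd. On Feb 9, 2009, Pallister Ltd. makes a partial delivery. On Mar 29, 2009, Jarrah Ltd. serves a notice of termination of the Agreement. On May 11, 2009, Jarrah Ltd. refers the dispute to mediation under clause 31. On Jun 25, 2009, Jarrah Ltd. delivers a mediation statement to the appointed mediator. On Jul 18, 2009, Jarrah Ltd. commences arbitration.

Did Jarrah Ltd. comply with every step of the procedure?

No

Step 1 — counting 63 days from Jan 1, 2009 (when the breach is discovered) gives a deadline of Mar 5, 2009; completed Jan 8, 2009, before the deadline.
Step 2 — must wait 27 days from Jan 8, 2009 (when the default notice is delivered), so not before Feb 4, 2009; done Feb 8, 2009, after the minimum wait.
Step 3 — 14 and 50 days from Feb 8, 2009 (when the final cure demand is issued) are Feb 22, 2009 and Mar 30, 2009 respectively; done Mar 29, 2009 — within the window.
Step 4 — 6 and 44 days from Mar 29, 2009 (when the termination notice is served) are Apr 4, 2009 and May 12, 2009 respectively; May 11, 2009 falls inside that range.
Step 5 — 24 and 41 days from May 11, 2009 (when the dispute is referred to mediation) are Jun 4, 2009 and Jun 21, 2009 respectively; Jun 25, 2009 is 4 days past the end of the window.
The analysis stops there.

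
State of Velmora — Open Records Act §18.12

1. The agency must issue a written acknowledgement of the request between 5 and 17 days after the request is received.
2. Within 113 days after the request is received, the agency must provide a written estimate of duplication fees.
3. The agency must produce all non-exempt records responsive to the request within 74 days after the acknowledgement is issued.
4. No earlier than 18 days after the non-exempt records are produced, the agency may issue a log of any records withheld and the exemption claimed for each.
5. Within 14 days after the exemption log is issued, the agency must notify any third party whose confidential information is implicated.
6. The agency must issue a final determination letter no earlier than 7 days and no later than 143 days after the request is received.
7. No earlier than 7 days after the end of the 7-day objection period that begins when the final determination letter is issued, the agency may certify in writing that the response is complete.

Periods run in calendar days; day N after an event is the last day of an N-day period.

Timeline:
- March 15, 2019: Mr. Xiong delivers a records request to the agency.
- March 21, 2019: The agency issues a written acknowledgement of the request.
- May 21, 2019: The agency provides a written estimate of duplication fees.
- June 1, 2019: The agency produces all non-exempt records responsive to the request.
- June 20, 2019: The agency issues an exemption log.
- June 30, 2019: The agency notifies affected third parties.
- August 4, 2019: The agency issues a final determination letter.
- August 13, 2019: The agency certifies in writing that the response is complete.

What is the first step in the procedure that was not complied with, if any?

Step 7

(1) the permitted window runs from March 15, 2019 + 5 = March 20, 2019 to March 15, 2019 + 17 = April 1, 2019; done March 21, 2019 — within the window.
(2) due by March 15, 2019 + 113 days = July 6, 2019; done May 21, 2019 — timely.
(3) due by March 21, 2019 + 74 days = June 3, 2019; done June 1, 2019 — timely.
(4) permitted from June 1, 2019 + 18 days = June 19, 2019 onward; June 20, 2019 is on or after that date.
(5) due by June 20, 2019 + 14 days = July 4, 2019; completed June 30, 2019, before the deadline.
(6) the permitted window runs from March 15, 2019 + 7 = March 22, 2019 to March 15, 2019 + 143 = August 5, 2019; August 4, 2019 falls inside that range.
(7) permitted from August 11, 2019 + 7 days = August 18, 2019 onward; acted on August 13, 2019, 5 days prematurely.
The analysis stops there.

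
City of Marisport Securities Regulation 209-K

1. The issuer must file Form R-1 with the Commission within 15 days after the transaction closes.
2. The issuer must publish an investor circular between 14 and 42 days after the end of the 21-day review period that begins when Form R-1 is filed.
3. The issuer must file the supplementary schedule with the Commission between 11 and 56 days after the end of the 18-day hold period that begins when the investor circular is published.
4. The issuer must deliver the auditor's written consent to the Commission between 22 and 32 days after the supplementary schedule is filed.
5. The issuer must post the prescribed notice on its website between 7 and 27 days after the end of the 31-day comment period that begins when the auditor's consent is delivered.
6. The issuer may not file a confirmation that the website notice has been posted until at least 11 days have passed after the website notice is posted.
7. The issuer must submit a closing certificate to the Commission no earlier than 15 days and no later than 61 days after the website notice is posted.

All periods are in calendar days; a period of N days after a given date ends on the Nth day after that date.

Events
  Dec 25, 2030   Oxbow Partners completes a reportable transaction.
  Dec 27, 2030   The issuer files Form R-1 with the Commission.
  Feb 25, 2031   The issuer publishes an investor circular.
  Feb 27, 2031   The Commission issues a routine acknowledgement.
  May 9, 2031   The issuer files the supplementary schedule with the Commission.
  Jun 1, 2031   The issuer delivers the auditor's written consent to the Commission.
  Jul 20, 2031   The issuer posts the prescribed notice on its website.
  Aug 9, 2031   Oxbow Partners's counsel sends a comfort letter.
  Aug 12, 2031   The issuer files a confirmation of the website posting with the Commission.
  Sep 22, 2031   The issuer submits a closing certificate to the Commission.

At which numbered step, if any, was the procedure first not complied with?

(1) due by Dec 25, 2030 + 15 days = Jan 9, 2031; completed Dec 27, 2030, before the deadline.
(2) the permitted window runs from Jan 17, 2031 + 14 = Jan 31, 2031 to Jan 17, 2031 + 42 = Feb 28, 2031; done Feb 25, 2031 — within the window.
(3) the permitted window runs from Mar 15, 2031 + 11 = Mar 26, 2031 to Mar 15, 2031 + 56 = May 10, 2031; done May 9, 2031, which is between those dates.
(4) the permitted window runs from May 9, 2031 + 22 = May 31, 2031 to May 9, 2031 + 32 = Jun 10, 2031; done Jun 1, 2031 — within the window.
(5) the permitted window runs from Jul 2, 2031 + 7 = Jul 9, 2031 to Jul 2, 2031 + 27 = Jul 29, 2031; done Jul 20, 2031 — within the window.
(6) permitted from Jul 20, 2031 + 11 days = Jul 31, 2031 onward; Aug 12, 2031 is on or after that date.
(7) the permitted window runs from Jul 20, 2031 + 15 = Aug 4, 2031 to Jul 20, 2031 + 61 = Sep 19, 2031; done Sep 22, 2031 — 3 days after the window closed.
The analysis stops there.

Step 7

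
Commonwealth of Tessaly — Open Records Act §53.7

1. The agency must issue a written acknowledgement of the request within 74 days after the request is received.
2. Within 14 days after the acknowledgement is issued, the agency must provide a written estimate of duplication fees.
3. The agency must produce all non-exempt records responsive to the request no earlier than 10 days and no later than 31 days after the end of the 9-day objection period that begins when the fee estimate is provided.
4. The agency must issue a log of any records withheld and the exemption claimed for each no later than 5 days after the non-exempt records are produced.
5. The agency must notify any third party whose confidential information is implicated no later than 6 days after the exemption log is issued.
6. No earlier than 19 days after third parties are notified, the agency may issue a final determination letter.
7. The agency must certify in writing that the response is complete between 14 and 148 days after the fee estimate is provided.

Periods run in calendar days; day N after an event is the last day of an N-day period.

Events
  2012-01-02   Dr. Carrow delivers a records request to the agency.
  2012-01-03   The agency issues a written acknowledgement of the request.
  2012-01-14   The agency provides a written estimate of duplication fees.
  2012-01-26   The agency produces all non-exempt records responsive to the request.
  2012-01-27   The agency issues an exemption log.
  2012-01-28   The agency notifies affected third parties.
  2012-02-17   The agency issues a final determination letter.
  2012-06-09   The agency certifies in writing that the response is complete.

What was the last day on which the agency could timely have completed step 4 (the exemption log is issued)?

2012-01-31

Step 4 runs from 2012-01-26, when the non-exempt records are produced. 5 days after 2012-01-26 is 2012-01-31.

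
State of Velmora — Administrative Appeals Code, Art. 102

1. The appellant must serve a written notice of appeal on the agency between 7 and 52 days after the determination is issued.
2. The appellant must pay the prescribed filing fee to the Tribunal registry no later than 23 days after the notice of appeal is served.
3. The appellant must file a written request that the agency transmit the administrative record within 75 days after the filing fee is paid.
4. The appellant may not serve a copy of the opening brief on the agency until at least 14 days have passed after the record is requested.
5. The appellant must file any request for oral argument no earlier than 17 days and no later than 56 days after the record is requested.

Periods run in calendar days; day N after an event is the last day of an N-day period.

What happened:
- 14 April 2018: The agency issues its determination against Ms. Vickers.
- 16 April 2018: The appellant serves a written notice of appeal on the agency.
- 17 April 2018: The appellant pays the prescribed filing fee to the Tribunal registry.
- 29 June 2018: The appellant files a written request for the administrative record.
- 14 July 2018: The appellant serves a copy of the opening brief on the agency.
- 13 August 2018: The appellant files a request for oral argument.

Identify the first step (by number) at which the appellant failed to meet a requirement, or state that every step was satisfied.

Step 1: the window is 7–52 days after 14 April 2018 (when the determination is issued), so 21 April 2018 through 5 June 2018; 16 April 2018 is 5 days too early.
No need to go further; step 1 was not satisfied.

Step 1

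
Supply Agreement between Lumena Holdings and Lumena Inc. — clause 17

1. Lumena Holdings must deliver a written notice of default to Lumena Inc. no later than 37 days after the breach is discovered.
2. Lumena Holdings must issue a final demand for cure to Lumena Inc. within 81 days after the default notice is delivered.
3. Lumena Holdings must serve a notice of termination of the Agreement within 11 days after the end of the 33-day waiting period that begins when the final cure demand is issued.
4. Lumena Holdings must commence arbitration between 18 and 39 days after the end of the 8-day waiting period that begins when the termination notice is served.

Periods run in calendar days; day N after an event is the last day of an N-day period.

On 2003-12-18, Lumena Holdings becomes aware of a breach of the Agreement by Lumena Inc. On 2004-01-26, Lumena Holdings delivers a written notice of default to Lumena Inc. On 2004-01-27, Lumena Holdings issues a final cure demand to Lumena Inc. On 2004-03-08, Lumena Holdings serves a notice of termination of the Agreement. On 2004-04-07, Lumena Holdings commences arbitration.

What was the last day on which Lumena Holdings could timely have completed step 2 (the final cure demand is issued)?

2004-04-16

Step 2 runs from 2004-01-26, when the default notice is delivered. 81 days after 2004-01-26 is 2004-04-16.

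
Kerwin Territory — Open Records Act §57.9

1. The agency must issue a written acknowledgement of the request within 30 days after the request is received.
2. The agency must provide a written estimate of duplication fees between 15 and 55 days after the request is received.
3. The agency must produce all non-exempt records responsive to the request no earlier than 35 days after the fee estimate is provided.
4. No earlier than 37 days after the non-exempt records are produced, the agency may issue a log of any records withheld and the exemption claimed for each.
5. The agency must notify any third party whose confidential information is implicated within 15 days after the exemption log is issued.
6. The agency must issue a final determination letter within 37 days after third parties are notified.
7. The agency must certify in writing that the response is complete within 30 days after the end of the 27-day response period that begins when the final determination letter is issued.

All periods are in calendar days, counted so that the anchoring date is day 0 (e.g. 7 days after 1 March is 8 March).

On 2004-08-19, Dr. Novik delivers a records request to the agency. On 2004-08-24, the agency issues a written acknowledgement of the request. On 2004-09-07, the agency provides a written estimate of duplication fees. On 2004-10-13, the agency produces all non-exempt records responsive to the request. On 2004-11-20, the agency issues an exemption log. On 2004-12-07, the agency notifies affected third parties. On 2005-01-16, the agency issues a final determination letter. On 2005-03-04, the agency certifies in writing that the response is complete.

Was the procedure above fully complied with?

(1) due by 2004-08-19 + 30 days = 2004-09-18; done 2004-08-24 — timely.
(2) the permitted window runs from 2004-08-19 + 15 = 2004-09-03 to 2004-08-19 + 55 = 2004-10-13; 2004-09-07 falls inside that range.
(3) permitted from 2004-09-07 + 35 days = 2004-10-12 onward; 2004-10-13 is on or after that date.
(4) permitted from 2004-10-13 + 37 days = 2004-11-19 onward; 2004-11-20 is on or after that date.
(5) due by 2004-11-20 + 15 days = 2004-12-05; 2004-12-07 misses that deadline by 2 days.

No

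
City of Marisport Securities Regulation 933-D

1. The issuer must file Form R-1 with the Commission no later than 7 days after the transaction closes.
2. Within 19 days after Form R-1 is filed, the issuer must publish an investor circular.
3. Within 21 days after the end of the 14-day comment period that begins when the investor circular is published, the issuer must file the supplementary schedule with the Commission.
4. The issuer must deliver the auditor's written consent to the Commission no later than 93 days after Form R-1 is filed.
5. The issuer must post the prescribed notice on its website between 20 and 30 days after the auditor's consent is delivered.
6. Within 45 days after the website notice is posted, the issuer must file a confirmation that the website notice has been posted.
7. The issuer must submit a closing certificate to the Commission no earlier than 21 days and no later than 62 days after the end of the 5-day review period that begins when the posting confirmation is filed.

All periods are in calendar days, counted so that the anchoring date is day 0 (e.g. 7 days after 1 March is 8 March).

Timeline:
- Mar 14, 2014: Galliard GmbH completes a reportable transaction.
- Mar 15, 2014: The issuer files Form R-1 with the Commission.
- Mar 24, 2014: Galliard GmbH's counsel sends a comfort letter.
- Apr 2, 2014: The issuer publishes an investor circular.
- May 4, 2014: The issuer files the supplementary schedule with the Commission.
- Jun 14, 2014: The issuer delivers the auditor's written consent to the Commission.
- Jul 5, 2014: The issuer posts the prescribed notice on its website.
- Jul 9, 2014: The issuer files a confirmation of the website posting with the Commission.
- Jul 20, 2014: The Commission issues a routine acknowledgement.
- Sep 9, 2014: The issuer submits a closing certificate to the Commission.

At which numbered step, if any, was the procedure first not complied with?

Step 1 — counting 7 days from Mar 14, 2014 (when the transaction closes) gives a deadline of Mar 21, 2014; Mar 15, 2014 is within that limit.
Step 2 — counting 19 days from Mar 15, 2014 (when Form R-1 is filed) gives a deadline of Apr 3, 2014; Apr 2, 2014 is within that limit.
Step 3 — counting 21 days from Apr 16, 2014 (end of the 14-day comment period, which began when the investor circular is published on Apr 2, 2014) gives a deadline of May 7, 2014; completed May 4, 2014, before the deadline.
Step 4 — counting 93 days from Mar 15, 2014 (when Form R-1 is filed) gives a deadline of Jun 16, 2014; done Jun 14, 2014 — timely.
Step 5 — 20 and 30 days from Jun 14, 2014 (when the auditor's consent is delivered) are Jul 4, 2014 and Jul 14, 2014 respectively; Jul 5, 2014 falls inside that range.
Step 6 — counting 45 days from Jul 5, 2014 (when the website notice is posted) gives a deadline of Aug 19, 2014; done Jul 9, 2014 — timely.
Step 7 — 21 and 62 days from Jul 14, 2014 (end of the 5-day review period, which began when the posting confirmation is filed on Jul 9, 2014) are Aug 4, 2014 and Sep 14, 2014 respectively; done Sep 9, 2014 — within the window.

None — every step was satisfied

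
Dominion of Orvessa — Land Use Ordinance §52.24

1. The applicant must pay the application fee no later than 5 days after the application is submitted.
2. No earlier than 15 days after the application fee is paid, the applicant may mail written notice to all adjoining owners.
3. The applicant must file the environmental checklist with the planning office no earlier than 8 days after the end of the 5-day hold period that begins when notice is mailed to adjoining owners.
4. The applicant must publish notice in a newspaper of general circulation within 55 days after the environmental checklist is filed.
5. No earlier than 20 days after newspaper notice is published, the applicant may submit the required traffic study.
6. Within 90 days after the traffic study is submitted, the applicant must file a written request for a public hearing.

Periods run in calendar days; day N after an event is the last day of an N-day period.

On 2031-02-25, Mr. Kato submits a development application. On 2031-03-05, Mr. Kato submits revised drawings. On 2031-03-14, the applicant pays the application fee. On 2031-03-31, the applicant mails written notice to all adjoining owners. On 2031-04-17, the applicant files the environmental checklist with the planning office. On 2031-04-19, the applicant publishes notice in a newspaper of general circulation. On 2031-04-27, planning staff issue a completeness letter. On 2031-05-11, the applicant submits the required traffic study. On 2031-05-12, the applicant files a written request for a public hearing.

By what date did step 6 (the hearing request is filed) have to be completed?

2031-08-09

Step 6 runs from 2031-05-11, when the traffic study is submitted. 90 days after 2031-05-11 is 2031-08-09.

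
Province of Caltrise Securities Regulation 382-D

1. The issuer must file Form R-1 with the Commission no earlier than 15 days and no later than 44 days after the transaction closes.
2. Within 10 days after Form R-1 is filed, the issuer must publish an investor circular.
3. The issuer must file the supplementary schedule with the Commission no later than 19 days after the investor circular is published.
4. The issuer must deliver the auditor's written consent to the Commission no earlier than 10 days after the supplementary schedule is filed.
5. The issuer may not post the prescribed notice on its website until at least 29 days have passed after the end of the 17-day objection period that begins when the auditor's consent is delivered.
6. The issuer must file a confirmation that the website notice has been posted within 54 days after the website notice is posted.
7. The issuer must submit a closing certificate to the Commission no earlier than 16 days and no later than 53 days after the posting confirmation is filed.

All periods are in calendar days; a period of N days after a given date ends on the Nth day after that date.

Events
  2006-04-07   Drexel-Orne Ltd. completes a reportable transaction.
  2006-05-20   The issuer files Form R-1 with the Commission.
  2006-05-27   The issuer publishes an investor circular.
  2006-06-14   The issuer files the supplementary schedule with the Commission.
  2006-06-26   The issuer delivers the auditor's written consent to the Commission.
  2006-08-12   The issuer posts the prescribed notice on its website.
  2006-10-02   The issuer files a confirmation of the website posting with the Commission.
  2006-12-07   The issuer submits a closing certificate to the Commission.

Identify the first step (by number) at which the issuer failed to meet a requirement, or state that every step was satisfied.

(1) the permitted window runs from 2006-04-07 + 15 = 2006-04-22 to 2006-04-07 + 44 = 2006-05-21; 2006-05-20 falls inside that range.
(2) due by 2006-05-20 + 10 days = 2006-05-30; completed 2006-05-27, before the deadline.
(3) due by 2006-05-27 + 19 days = 2006-06-15; completed 2006-06-14, before the deadline.
(4) permitted from 2006-06-14 + 10 days = 2006-06-24 onward; 2006-06-26 is on or after that date.
(5) permitted from 2006-07-13 + 29 days = 2006-08-11 onward; done 2006-08-12 — permitted.
(6) due by 2006-08-12 + 54 days = 2006-10-05; completed 2006-10-02, before the deadline.
(7) the permitted window runs from 2006-10-02 + 16 = 2006-10-18 to 2006-10-02 + 53 = 2006-11-24; 2006-12-07 is 13 days past the end of the window.

Step 7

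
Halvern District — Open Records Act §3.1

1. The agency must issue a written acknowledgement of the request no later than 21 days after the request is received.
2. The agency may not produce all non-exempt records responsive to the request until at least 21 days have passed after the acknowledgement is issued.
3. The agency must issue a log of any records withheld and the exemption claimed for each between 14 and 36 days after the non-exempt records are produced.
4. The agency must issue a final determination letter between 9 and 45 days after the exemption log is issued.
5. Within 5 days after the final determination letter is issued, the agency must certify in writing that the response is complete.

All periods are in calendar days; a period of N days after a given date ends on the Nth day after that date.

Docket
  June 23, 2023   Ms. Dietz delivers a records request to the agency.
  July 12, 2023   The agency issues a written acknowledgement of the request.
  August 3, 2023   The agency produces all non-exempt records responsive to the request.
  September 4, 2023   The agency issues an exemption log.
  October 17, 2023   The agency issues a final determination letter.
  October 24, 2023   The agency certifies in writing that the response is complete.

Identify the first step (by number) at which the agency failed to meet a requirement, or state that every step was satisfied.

(1) due by June 23, 2023 + 21 days = July 14, 2023; done July 12, 2023 — timely.
(2) permitted from July 12, 2023 + 21 days = August 2, 2023 onward; done August 3, 2023 — permitted.
(3) the permitted window runs from August 3, 2023 + 14 = August 17, 2023 to August 3, 2023 + 36 = September 8, 2023; done September 4, 2023 — within the window.
(4) the permitted window runs from September 4, 2023 + 9 = September 13, 2023 to September 4, 2023 + 45 = October 19, 2023; done October 17, 2023 — within the window.
(5) due by October 17, 2023 + 5 days = October 22, 2023; not done until October 24, 2023, 2 days after the deadline.
The procedure was therefore not followed at step 5.

Step 5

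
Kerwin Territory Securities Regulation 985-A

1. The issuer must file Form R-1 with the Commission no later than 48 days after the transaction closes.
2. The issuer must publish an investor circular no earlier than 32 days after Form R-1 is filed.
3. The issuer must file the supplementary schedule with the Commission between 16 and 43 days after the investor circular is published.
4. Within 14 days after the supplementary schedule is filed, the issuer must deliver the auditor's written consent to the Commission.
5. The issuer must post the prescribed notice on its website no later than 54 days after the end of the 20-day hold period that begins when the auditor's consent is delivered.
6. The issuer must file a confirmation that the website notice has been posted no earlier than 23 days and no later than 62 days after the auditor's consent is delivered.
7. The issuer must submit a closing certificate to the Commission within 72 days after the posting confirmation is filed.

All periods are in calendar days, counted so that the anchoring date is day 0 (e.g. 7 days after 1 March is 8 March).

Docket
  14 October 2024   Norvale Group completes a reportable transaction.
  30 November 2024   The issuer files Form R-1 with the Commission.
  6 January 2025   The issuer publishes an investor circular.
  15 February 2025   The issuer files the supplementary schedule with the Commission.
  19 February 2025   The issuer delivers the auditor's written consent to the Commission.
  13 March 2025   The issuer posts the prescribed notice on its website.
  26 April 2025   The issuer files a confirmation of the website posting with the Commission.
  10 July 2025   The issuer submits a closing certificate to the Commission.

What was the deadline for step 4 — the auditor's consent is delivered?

Step 4 runs from 15 February 2025, when the supplementary schedule is filed. 14 days after 15 February 2025 is 1 March 2025.

1 March 2025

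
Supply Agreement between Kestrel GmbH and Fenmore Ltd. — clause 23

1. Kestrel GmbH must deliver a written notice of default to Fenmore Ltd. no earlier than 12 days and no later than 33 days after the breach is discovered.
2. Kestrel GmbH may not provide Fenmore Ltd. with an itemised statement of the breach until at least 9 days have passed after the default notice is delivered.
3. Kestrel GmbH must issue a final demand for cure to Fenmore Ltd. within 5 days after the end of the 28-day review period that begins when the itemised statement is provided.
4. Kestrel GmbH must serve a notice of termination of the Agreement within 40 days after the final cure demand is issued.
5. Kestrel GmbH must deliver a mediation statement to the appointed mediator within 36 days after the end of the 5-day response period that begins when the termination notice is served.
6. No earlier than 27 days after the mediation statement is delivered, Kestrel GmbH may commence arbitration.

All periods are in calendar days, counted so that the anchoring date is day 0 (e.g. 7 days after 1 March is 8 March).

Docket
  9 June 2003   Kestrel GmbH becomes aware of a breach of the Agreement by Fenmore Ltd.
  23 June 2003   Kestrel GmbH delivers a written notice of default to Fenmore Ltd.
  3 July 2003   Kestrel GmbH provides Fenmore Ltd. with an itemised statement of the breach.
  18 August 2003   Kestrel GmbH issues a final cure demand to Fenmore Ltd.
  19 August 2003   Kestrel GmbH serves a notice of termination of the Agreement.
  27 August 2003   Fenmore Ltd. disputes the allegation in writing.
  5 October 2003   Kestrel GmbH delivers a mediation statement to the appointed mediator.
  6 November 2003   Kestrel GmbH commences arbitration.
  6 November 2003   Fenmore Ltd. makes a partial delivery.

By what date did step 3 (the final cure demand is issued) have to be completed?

The itemised statement is provided on 3 July 2003; the 28-day review period therefore ends 31 July 2003, and step 3 runs from that date. 5 days after 31 July 2003 is 5 August 2003.

5 August 2003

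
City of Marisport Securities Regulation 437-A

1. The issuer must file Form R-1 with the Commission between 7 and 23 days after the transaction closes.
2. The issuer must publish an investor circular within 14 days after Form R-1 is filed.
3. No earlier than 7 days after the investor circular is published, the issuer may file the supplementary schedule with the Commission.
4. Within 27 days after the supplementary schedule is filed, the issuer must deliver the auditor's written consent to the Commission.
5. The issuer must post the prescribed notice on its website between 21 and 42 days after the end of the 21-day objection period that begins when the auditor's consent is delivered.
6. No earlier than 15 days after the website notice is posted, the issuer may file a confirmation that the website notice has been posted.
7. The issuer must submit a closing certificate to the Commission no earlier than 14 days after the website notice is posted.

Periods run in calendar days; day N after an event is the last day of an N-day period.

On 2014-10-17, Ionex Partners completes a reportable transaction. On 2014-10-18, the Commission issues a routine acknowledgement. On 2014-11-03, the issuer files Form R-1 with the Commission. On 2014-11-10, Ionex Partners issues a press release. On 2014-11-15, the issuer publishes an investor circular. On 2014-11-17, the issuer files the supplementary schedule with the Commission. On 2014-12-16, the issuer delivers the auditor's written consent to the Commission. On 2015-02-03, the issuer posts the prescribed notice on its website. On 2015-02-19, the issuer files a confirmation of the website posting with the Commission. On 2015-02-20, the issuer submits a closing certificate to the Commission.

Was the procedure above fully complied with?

Step 1 — 7 and 23 days from 2014-10-17 (when the transaction closes) are 2014-10-24 and 2014-11-09 respectively; done 2014-11-03, which is between those dates.
Step 2 — counting 14 days from 2014-11-03 (when Form R-1 is filed) gives a deadline of 2014-11-17; 2014-11-15 is within that limit.
Step 3 — must wait 7 days from 2014-11-15 (when the investor circular is published), so not before 2014-11-22; 2014-11-17 is 5 days before the earliest permitted date.

No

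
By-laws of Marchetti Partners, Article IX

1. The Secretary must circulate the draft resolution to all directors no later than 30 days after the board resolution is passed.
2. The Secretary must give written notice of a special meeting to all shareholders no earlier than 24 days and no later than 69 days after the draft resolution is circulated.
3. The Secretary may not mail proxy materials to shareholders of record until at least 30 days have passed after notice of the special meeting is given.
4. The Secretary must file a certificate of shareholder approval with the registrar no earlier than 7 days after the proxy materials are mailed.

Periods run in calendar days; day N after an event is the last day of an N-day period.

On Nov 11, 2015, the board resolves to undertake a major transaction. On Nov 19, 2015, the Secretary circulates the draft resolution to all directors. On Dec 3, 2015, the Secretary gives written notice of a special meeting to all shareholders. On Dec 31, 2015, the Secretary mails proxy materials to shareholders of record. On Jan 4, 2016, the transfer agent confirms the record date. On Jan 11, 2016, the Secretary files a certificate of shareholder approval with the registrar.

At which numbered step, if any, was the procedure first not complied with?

Step 1: 30 days after Nov 11, 2015 (when the board resolution is passed) is Dec 11, 2015; completed Nov 19, 2015, before the deadline.
Step 2: the window is 24–69 days after Nov 19, 2015 (when the draft resolution is circulated), so Dec 13, 2015 through Jan 27, 2016; Dec 3, 2015 is 10 days too early.
The analysis stops there.

Step 2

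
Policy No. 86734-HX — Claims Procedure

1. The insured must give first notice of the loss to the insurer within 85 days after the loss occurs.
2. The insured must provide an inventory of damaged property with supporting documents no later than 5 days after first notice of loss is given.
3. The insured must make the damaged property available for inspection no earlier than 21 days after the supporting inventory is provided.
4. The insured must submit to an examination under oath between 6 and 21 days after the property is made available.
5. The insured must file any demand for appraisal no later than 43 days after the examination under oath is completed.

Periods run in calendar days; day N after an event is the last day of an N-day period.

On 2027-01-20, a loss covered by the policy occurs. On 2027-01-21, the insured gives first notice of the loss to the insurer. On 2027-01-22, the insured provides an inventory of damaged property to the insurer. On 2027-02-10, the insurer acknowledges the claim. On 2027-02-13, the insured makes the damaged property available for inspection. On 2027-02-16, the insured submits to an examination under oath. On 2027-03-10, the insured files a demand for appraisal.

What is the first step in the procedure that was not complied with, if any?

Step 1: 85 days after 2027-01-20 (when the loss occurs) is 2027-04-15; 2027-01-21 is within that limit.
Step 2: 5 days after 2027-01-21 (when first notice of loss is given) is 2027-01-26; 2027-01-22 is within that limit.
Step 3: the earliest permitted date is 21 days after 2027-01-22 (when the supporting inventory is provided), i.e. 2027-02-12; done 2027-02-13 — permitted.
Step 4: the window is 6–21 days after 2027-02-13 (when the property is made available), so 2027-02-19 through 2027-03-06; 2027-02-16 is 3 days too early.
Later steps need not be reached.

Step 4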